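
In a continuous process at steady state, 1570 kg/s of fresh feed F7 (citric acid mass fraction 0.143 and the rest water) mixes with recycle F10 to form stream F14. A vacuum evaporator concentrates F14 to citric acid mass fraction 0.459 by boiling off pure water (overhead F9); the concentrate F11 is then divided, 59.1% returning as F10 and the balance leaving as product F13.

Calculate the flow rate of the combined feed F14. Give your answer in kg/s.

Overall citric acid balance (none leaves overhead): citric acid in fresh feed = citric acid in product, i.e. 1570×0.143 = (1−0.591)·F11·0.459.
F11 = 224.51/(0.459×0.409) = 1195.9 kg/s.
Recycle F10 = 0.591×1195.9 = 706.78 kg/s.
Combined feed F14 = 1570 + 706.78 = 2276.8 kg/s.

2277 kg/s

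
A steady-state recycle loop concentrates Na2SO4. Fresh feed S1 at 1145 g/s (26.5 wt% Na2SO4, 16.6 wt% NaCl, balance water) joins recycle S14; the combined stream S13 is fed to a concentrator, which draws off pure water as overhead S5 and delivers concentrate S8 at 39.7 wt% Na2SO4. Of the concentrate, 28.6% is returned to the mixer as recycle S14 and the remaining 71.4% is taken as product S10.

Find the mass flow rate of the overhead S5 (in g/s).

Overall Na2SO4 balance (none leaves overhead): Na2SO4 in fresh feed = Na2SO4 in product, i.e. 1145×0.265 = (1−0.286)·S8·0.397.
S8 = 303.43/(0.397×0.714) = 1070.4 g/s.
Recycle S14 = 0.286×1070.4 = 306.15 g/s.
Combined feed S13 = 1145 + 306.15 = 1451.1 g/s.
Overhead S5 = S13 − S8 = 1451.1 − 1070.4 = 380.71 g/s.

380.7 g/s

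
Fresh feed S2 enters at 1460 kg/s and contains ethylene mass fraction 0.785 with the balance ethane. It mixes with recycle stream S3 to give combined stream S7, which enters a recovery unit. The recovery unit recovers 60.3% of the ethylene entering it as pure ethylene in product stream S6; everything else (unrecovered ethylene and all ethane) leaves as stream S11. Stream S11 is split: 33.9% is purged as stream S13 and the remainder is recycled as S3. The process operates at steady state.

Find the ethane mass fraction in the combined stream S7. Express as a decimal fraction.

0.373

ethane enters only via S2 and leaves only via the purge: 1460×0.215 = 0.339×(ethane in S11), and the recovery unit passes all ethane, so ethane in S7 = ethane in S11 = 925.96 kg/s.
ethylene in S7: m_A = 1460×0.785 + (1−0.339)·(1−0.603)·m_A, so m_A = 1146.1/0.7376 = 1553.9 kg/s.
S7 = 1553.9 + 925.96 = 2479.8 kg/s.
ethane fraction in S7 = 925.96/2479.8 = 0.373.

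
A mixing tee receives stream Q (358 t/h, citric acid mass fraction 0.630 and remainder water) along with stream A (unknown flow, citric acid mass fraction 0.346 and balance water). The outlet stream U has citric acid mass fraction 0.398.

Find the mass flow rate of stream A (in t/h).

1597 t/h

Let A be the unknown flow. Total out = 358 + A.
citric acid balance: 225.54 + 0.346·A = 0.398·(358 + A)
(0.346 − 0.398)·A = 0.398×358 − 225.54 = -83.056
A = -83.056 / -0.052 = 1597.2 t/h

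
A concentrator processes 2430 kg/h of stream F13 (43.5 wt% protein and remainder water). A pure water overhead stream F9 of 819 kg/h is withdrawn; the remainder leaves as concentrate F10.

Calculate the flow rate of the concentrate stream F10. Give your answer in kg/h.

Concentrate = 2430 − 819 = 1611 kg/h.

1611 kg/h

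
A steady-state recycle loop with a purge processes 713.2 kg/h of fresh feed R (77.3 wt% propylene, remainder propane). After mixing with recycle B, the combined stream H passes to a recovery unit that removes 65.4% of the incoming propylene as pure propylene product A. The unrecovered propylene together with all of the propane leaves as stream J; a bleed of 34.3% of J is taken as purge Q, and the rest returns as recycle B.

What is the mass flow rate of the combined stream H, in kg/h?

1185 kg/h

propane enters only via R and leaves only via the purge: 713.2×0.227 = 0.343×(propane in J), and the recovery unit passes all propane, so propane in H = propane in J = 472 kg/h.
propylene in H: m_A = 713.2×0.773 + (1−0.343)·(1−0.654)·m_A, so m_A = 551.3/0.7727 = 713.5 kg/h.
H = 713.5 + 472 = 1185.5 kg/h.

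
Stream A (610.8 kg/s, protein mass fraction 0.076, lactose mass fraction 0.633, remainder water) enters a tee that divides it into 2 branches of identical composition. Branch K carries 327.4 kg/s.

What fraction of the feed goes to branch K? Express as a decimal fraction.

Fraction to K = 327.4/610.8 = 0.5360.

0.536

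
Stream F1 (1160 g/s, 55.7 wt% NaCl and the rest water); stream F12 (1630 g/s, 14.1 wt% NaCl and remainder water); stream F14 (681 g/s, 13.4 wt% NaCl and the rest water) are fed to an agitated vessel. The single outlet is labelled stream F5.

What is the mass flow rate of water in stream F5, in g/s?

water out = water in = 1160×0.443 + 1630×0.859 + 681×0.866 = 2503.8 g/s.

2504 g/s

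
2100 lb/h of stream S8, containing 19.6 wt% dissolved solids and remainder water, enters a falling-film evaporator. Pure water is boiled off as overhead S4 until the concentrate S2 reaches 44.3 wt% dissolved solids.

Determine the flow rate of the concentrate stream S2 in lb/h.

929.1 lb/h

dissolved solids is conserved: 2100×0.196 = 411.6 lb/h all reports to the concentrate.
Concentrate = 411.6/(target fraction) = 929.12 lb/h.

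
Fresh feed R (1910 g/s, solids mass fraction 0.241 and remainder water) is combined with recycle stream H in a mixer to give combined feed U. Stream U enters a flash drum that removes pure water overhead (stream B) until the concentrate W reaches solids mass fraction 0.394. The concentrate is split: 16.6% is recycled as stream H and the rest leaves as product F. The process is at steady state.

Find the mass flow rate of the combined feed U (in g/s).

2143 g/s

Overall solids balance (none leaves overhead): solids in fresh feed = solids in product, i.e. 1910×0.241 = (1−0.166)·W·0.394.
W = 460.31/(0.394×0.834) = 1400.8 g/s.
Recycle H = 0.166×1400.8 = 232.54 g/s.
Combined feed U = 1910 + 232.54 = 2142.5 g/s.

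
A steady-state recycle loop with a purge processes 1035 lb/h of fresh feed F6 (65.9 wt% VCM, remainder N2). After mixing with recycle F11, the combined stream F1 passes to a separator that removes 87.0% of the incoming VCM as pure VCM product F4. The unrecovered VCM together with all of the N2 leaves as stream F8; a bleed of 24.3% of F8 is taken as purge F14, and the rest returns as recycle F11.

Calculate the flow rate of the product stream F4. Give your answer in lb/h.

658.2 lb/h

VCM in F1: m_A = 1035×0.659 + (1−0.243)·(1−0.870)·m_A, so m_A = 682.07/0.9016 = 756.51 lb/h.
Product F4 = 0.870×756.51 = 658.17 lb/h.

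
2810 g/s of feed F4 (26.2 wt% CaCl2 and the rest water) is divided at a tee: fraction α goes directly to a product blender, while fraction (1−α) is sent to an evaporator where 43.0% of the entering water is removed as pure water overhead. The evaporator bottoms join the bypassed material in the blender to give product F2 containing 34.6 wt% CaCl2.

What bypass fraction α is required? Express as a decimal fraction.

0.235

All 2810×0.262 = 736.22 g/s of CaCl2 reaches F2, so F2 = 736.22/0.346 = 2127.8 g/s and vapour = 682.2 g/s.
The evaporator receives (1−α)·2810 of feed at 0.738 water and removes 0.430 of that water:
0.430×0.738×(1−α)×2810 = 682.2
(1−α) = 682.2/891.73 = 0.7650;  α = 0.2350.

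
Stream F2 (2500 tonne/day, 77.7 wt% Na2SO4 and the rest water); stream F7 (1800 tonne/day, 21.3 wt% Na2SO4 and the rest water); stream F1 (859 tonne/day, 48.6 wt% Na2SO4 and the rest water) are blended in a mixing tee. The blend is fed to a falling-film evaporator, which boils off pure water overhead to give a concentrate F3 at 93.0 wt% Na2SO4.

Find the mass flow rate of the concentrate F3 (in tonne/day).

Na2SO4 entering = 2500×0.777 + 1800×0.213 + 859×0.486 = 2743.4 tonne/day.
All Na2SO4 reports to F3, so F3 = 2743.4/0.930 = 2949.9 tonne/day.

2950 tonne/day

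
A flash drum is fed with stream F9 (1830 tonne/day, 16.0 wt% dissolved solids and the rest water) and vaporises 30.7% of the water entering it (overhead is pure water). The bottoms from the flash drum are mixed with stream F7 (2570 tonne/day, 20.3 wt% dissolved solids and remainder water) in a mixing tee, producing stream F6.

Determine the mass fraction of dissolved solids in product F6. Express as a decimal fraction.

0.2074

Vapour removed = 0.307×0.840×1830 = 471.92 tonne/day; concentrate = 1358.1 tonne/day.
dissolved solids reaching the mixer = 292.8 (from concentrate) + 2570×0.203 = 814.51 tonne/day.
Product flow = 1358.1 + 2570 = 3928.1 tonne/day; dissolved solids fraction = 0.2074.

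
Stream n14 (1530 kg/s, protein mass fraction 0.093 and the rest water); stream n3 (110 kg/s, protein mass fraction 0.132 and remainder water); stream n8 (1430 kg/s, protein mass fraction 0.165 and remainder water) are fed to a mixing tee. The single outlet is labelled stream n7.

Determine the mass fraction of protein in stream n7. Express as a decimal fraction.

Total flow out = 1530 + 110 + 1430 = 3070 kg/s.
protein in = 1530×0.093 + 110×0.132 + 1430×0.165 = 392.76 kg/s.
protein mass fraction in n7 = 392.76/3070 = 0.128.

0.128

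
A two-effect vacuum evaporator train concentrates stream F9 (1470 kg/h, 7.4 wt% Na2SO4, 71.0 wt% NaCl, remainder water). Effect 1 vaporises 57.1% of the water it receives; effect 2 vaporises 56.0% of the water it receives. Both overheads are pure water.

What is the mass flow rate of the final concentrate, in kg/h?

1212 kg/h

water in feed = 1470×0.216 = 317.52 kg/h.
After stage 1: water left = (1−0.571)×317.52 = 136.22; stream total = 1288.7 kg/h.
After stage 2: water left = (1−0.560)×136.22 = 59.935; final concentrate = 1212.4 kg/h.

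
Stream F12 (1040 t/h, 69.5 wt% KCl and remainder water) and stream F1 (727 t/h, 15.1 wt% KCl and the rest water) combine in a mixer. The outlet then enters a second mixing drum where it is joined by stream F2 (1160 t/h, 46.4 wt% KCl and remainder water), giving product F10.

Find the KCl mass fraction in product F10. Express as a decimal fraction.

0.468

Overall, product flow = 2927 t/h.
KCl in = 1040×0.695 + 727×0.151 + 1160×0.464 = 1370.8 t/h.
KCl fraction in F10 = 0.468.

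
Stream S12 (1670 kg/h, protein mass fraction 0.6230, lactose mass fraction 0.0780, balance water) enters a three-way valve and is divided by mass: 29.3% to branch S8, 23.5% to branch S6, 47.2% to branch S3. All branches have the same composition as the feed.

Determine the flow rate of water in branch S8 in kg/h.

Branch S8 total = 0.293×1670 = 489.31 kg/h.
water in S8 = 0.299×489.31 = 146.3 kg/h.

146.3 kg/h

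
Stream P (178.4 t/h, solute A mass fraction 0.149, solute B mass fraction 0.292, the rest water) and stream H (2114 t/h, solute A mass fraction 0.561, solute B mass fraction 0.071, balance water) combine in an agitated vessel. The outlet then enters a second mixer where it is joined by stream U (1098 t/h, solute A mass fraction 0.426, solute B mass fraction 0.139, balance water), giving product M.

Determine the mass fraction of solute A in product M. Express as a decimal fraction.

Overall, product flow = 3390.4 t/h.
solute A in = 178.4×0.149 + 2114×0.561 + 1098×0.426 = 1680.3 t/h.
solute A fraction in M = 0.496.

0.496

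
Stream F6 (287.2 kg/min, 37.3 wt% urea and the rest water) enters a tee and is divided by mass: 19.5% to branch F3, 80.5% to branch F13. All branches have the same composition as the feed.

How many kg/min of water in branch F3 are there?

Branch F3 total = 0.195×287.2 = 56.004 kg/min.
water in F3 = 0.627×56.004 = 35.115 kg/min.

35.11 kg/min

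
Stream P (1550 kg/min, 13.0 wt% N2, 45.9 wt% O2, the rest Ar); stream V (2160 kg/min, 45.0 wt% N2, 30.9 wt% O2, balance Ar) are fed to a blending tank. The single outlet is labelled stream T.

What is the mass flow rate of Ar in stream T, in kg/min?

1158 kg/min

Ar out = Ar in = 1550×0.411 + 2160×0.241 = 1157.6 kg/min.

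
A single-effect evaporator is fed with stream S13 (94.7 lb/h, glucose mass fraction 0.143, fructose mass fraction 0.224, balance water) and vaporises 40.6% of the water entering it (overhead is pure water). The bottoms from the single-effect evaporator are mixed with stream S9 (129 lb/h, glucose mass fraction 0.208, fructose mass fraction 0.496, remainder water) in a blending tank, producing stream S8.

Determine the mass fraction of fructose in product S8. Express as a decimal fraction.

Vapour removed = 0.406×0.633×94.7 = 24.338 lb/h; concentrate = 70.362 lb/h.
fructose reaching the mixer = 21.213 (from concentrate) + 129×0.496 = 85.197 lb/h.
Product flow = 70.362 + 129 = 199.36 lb/h; fructose fraction = 0.427.

0.427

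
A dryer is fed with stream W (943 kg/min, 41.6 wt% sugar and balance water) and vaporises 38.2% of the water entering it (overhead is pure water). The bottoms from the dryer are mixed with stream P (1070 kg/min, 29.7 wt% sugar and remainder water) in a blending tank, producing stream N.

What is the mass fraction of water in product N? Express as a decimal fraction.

Vapour removed = 0.382×0.584×943 = 210.37 kg/min; concentrate = 732.63 kg/min.
water reaching the mixer = 340.34 (from concentrate) + 1070×0.703 = 1092.6 kg/min.
Product flow = 732.63 + 1070 = 1802.6 kg/min; water fraction = 0.6061.

0.6061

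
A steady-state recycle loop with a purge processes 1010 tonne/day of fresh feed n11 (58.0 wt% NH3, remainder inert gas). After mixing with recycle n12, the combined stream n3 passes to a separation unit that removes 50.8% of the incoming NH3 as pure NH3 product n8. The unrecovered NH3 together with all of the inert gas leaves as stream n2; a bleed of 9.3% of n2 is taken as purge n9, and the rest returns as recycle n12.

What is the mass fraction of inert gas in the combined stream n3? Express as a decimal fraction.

0.812

inert gas enters only via n11 and leaves only via the purge: 1010×0.420 = 0.093×(inert gas in n2), and the separation unit passes all inert gas, so inert gas in n3 = inert gas in n2 = 4561.3 tonne/day.
NH3 in n3: m_A = 1010×0.580 + (1−0.093)·(1−0.508)·m_A, so m_A = 585.8/0.5538 = 1057.9 tonne/day.
n3 = 1057.9 + 4561.3 = 5619.2 tonne/day.
inert gas fraction in n3 = 4561.3/5619.2 = 0.812.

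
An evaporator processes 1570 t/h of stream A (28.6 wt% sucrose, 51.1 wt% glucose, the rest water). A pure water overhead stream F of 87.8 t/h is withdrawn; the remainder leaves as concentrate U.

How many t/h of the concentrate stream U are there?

Concentrate = 1570 − 87.8 = 1482.2 t/h.

1482 t/h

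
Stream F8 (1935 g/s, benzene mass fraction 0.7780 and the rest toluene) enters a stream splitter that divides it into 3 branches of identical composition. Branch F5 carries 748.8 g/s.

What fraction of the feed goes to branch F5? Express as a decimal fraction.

Fraction to F5 = 748.8/1935 = 0.3870.

0.387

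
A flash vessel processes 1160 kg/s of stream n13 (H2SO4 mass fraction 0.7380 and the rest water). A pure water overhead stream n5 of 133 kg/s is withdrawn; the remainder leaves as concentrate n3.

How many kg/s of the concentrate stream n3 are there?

Concentrate = 1160 − 133 = 1027 kg/s.

1027 kg/s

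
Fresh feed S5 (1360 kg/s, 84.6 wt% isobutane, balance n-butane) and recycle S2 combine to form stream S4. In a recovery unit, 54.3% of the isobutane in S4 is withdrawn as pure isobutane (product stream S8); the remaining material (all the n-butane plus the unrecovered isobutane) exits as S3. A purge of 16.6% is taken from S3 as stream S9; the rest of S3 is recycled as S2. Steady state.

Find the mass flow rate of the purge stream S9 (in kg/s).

n-butane enters only via S5 and leaves only via the purge: 1360×0.154 = 0.166×(n-butane in S3), and the recovery unit passes all n-butane, so n-butane in S4 = n-butane in S3 = 1261.7 kg/s.
isobutane in S4: m_A = 1360×0.846 + (1−0.166)·(1−0.543)·m_A, so m_A = 1150.6/0.6189 = 1859.2 kg/s.
S3 = (1−0.543)×1859.2 + 1261.7 = 2111.3 kg/s.
Purge S9 = 0.166×2111.3 = 350.48 kg/s.

350.5 kg/s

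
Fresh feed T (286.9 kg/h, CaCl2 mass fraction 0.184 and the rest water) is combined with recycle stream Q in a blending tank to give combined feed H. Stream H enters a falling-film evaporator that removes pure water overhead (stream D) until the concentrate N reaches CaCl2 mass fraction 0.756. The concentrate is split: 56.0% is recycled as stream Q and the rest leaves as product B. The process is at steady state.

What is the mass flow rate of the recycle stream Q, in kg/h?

Overall CaCl2 balance (none leaves overhead): CaCl2 in fresh feed = CaCl2 in product, i.e. 286.9×0.184 = (1−0.560)·N·0.756.
N = 52.79/(0.756×0.440) = 158.7 kg/h.
Recycle Q = 0.560×158.7 = 88.871 kg/h.

88.87 kg/h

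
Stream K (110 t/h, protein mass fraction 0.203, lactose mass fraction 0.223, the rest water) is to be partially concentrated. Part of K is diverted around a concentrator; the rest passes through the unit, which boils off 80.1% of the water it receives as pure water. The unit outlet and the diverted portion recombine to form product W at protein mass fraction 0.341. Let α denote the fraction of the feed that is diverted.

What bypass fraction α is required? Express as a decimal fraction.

All 110×0.203 = 22.33 t/h of protein reaches W, so W = 22.33/0.341 = 65.484 t/h and vapour = 44.516 t/h.
The evaporator receives (1−α)·110 of feed at 0.574 water and removes 0.801 of that water:
0.801×0.574×(1−α)×110 = 44.516
(1−α) = 44.516/50.575 = 0.8802;  α = 0.1198.

0.120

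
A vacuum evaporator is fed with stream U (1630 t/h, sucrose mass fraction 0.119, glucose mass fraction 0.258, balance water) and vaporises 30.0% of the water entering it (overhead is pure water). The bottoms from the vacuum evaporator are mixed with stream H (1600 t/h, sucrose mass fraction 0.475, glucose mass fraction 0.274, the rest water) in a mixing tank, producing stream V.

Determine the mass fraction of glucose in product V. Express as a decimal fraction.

Vapour removed = 0.300×0.623×1630 = 304.65 t/h; concentrate = 1325.4 t/h.
glucose reaching the mixer = 420.54 (from concentrate) + 1600×0.274 = 858.94 t/h.
Product flow = 1325.4 + 1600 = 2925.4 t/h; glucose fraction = 0.294.

0.294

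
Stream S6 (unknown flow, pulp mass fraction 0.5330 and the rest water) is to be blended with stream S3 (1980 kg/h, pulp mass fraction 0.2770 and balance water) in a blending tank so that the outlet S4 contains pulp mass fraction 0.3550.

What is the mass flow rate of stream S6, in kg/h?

867.6 kg/h

Let S6 be the unknown flow. Total out = 1980 + S6.
pulp balance: 548.46 + 0.533·S6 = 0.355·(1980 + S6)
(0.533 − 0.355)·S6 = 0.355×1980 − 548.46 = 154.44
S6 = 154.44 / 0.178 = 867.64 kg/h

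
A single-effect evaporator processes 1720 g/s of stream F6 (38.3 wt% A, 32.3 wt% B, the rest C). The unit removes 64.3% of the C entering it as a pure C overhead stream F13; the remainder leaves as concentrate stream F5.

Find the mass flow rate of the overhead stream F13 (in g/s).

C entering = 1720×0.294 = 505.68 g/s; overhead removed = 0.643×505.68 = 325.15 g/s.

325.2 g/s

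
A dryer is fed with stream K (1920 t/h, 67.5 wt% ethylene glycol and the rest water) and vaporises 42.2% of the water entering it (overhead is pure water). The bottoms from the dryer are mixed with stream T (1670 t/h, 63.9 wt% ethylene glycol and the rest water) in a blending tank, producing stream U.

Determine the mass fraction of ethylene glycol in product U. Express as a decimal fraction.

Vapour removed = 0.422×0.325×1920 = 263.33 t/h; concentrate = 1656.7 t/h.
ethylene glycol reaching the mixer = 1296 (from concentrate) + 1670×0.639 = 2363.1 t/h.
Product flow = 1656.7 + 1670 = 3326.7 t/h; ethylene glycol fraction = 0.710.

0.710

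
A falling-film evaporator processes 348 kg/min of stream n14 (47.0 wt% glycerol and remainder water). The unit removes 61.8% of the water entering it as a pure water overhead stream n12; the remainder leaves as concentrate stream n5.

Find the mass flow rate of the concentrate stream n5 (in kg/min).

water entering = 348×0.530 = 184.44 kg/min; overhead removed = 0.618×184.44 = 113.98 kg/min.
Concentrate = 348 − 113.98 = 234.02 kg/min.

234 kg/min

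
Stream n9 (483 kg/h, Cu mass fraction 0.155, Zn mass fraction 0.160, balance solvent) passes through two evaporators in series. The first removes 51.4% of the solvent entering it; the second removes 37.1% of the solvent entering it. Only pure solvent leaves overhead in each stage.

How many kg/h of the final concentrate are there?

253.3 kg/h

solvent in feed = 483×0.685 = 330.86 kg/h.
After stage 1: solvent left = (1−0.514)×330.86 = 160.8; stream total = 312.94 kg/h.
After stage 2: solvent left = (1−0.371)×160.8 = 101.14; final concentrate = 253.29 kg/h.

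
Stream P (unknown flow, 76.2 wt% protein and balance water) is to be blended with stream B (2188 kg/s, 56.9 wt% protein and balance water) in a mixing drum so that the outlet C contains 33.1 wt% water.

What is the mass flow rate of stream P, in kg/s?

Let P be the unknown flow. Total out = 2188 + P.
water balance: 943.03 + 0.238·P = 0.331·(2188 + P)
(0.238 − 0.331)·P = 0.331×2188 − 943.03 = -218.8
P = -218.8 / -0.093 = 2352.7 kg/s

2353 kg/s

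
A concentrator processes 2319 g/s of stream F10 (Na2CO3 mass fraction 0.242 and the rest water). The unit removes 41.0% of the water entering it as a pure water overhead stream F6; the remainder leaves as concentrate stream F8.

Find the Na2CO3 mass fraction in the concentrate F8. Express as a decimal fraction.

Na2CO3 is not removed: 2319×0.242 = 561.2 g/s of Na2CO3 enters F8.
water entering = 2319×0.758 = 1757.8 g/s; overhead removed = 0.410×1757.8 = 720.7 g/s.
Concentrate = 2319 − 720.7 = 1598.3 g/s.
Mass fraction = 561.2/1598.3 = 0.351.

0.351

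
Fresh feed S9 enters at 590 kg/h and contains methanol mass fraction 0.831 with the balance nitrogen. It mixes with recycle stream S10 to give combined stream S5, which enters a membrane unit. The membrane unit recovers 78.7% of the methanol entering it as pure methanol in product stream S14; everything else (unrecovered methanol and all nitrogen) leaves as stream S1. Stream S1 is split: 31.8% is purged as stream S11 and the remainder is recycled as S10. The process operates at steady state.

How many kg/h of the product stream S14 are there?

451.4 kg/h

methanol in S5: m_A = 590×0.831 + (1−0.318)·(1−0.787)·m_A, so m_A = 490.29/0.8547 = 573.62 kg/h.
Product S14 = 0.787×573.62 = 451.44 kg/h.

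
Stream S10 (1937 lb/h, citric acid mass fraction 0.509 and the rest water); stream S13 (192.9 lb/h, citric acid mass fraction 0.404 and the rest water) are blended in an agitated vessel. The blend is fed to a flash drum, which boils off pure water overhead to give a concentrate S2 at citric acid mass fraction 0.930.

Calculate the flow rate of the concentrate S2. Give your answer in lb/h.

1144 lb/h

citric acid entering = 1937×0.509 + 192.9×0.404 = 1063.9 lb/h.
All citric acid reports to S2, so S2 = 1063.9/0.930 = 1143.9 lb/h.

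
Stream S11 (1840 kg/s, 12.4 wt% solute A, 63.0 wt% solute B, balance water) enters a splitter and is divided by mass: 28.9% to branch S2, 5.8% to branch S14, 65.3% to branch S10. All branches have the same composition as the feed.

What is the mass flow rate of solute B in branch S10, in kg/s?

757 kg/s

Branch S10 total = 0.653×1840 = 1201.5 kg/s.
solute B in S10 = 0.630×1201.5 = 756.96 kg/s.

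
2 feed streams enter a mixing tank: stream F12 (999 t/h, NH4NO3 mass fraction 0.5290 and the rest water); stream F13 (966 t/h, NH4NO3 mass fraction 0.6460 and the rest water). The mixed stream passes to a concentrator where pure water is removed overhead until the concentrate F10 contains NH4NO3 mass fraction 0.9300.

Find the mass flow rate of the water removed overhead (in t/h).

NH4NO3 entering = 999×0.529 + 966×0.646 = 1152.5 t/h.
All NH4NO3 reports to F10, so F10 = 1152.5/0.930 = 1239.3 t/h.
Total feed = 1965 t/h; overhead = 1965 − 1239.3 = 725.75 t/h.

725.7 t/h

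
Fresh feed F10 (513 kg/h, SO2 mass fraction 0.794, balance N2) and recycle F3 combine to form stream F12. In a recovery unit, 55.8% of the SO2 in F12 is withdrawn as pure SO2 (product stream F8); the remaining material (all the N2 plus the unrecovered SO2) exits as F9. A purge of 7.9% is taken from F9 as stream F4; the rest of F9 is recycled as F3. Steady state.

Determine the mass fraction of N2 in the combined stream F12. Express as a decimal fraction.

N2 enters only via F10 and leaves only via the purge: 513×0.206 = 0.079×(N2 in F9), and the recovery unit passes all N2, so N2 in F12 = N2 in F9 = 1337.7 kg/h.
SO2 in F12: m_A = 513×0.794 + (1−0.079)·(1−0.558)·m_A, so m_A = 407.32/0.5929 = 686.98 kg/h.
F12 = 686.98 + 1337.7 = 2024.7 kg/h.
N2 fraction in F12 = 1337.7/2024.7 = 0.661.

0.661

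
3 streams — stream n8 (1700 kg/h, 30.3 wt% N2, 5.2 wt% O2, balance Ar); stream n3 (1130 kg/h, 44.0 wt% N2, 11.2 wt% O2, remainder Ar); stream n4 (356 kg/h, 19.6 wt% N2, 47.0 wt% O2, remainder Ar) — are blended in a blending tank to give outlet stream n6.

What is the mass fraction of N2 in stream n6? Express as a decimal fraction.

Total flow out = 1700 + 1130 + 356 = 3186 kg/h.
N2 in = 1700×0.303 + 1130×0.440 + 356×0.196 = 1082.1 kg/h.
N2 mass fraction in n6 = 1082.1/3186 = 0.340.

0.340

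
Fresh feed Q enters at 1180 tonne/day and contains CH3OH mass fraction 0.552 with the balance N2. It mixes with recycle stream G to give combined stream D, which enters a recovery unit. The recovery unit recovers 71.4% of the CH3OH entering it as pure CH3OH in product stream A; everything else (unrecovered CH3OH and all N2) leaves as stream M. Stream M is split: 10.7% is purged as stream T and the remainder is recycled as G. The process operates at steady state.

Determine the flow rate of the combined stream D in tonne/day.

5815 tonne/day

N2 enters only via Q and leaves only via the purge: 1180×0.448 = 0.107×(N2 in M), and the recovery unit passes all N2, so N2 in D = N2 in M = 4940.6 tonne/day.
CH3OH in D: m_A = 1180×0.552 + (1−0.107)·(1−0.714)·m_A, so m_A = 651.36/0.7446 = 874.78 tonne/day.
D = 874.78 + 4940.6 = 5815.3 tonne/day.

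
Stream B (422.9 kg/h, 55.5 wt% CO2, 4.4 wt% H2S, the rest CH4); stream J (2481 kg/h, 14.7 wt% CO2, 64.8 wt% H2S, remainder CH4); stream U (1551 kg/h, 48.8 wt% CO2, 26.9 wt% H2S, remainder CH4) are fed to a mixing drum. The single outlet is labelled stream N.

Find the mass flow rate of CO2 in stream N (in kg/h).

1356 kg/h

CO2 out = CO2 in = 422.9×0.555 + 2481×0.147 + 1551×0.488 = 1356.3 kg/h.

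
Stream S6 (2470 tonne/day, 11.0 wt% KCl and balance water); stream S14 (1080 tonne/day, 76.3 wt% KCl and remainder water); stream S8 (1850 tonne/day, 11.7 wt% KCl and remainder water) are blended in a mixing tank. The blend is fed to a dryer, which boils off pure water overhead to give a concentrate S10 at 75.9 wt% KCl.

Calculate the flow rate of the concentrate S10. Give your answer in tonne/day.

KCl entering = 2470×0.110 + 1080×0.763 + 1850×0.117 = 1312.2 tonne/day.
All KCl reports to S10, so S10 = 1312.2/0.759 = 1728.8 tonne/day.

1729 tonne/day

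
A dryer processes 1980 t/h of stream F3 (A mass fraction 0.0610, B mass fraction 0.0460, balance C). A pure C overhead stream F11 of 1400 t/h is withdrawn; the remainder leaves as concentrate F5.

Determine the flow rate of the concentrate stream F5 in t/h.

580 t/h

Concentrate = 1980 − 1400 = 580 t/h.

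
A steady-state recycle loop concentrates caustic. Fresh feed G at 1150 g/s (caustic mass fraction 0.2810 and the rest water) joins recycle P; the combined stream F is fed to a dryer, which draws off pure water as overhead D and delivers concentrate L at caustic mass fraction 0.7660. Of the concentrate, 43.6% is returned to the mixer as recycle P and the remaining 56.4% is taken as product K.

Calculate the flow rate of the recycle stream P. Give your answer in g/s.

Overall caustic balance (none leaves overhead): caustic in fresh feed = caustic in product, i.e. 1150×0.281 = (1−0.436)·L·0.766.
L = 323.15/(0.766×0.564) = 747.99 g/s.
Recycle P = 0.436×747.99 = 326.12 g/s.

326.1 g/s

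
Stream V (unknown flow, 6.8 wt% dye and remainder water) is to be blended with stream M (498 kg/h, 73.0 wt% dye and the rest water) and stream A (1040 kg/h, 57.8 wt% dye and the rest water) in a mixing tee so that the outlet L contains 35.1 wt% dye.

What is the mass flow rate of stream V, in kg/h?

Let V be the unknown flow. Total out = 1538 + V.
dye balance: 964.66 + 0.068·V = 0.351·(1538 + V)
(0.068 − 0.351)·V = 0.351×1538 − 964.66 = -424.82
V = -424.82 / -0.283 = 1501.1 kg/h

1501 kg/h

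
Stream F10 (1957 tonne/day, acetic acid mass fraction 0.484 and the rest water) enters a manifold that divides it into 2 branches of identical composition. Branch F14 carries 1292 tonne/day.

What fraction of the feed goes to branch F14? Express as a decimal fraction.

0.660

Fraction to F14 = 1292/1957 = 0.6602.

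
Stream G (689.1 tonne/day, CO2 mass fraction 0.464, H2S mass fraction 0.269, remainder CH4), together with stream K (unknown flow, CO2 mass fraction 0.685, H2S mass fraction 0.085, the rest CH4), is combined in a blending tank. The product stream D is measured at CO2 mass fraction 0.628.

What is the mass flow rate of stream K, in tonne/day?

1983 tonne/day

Let K be the unknown flow. Total out = 689.1 + K.
CO2 balance: 319.74 + 0.685·K = 0.628·(689.1 + K)
(0.685 − 0.628)·K = 0.628×689.1 − 319.74 = 113.01
K = 113.01 / 0.057 = 1982.7 tonne/day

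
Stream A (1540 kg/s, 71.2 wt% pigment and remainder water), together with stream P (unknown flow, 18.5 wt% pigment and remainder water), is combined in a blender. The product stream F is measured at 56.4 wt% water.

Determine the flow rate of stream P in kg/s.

1693 kg/s

Let P be the unknown flow. Total out = 1540 + P.
water balance: 443.52 + 0.815·P = 0.564·(1540 + P)
(0.815 − 0.564)·P = 0.564×1540 − 443.52 = 425.04
P = 425.04 / 0.251 = 1693.4 kg/s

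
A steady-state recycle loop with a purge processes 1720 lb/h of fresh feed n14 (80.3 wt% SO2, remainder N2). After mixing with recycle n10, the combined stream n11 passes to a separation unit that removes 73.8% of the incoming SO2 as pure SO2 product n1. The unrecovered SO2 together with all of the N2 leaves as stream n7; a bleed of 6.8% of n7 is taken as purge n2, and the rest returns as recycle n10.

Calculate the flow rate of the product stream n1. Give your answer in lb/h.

1349 lb/h

SO2 in n11: m_A = 1720×0.803 + (1−0.068)·(1−0.738)·m_A, so m_A = 1381.2/0.7558 = 1827.4 lb/h.
Product n1 = 0.738×1827.4 = 1348.6 lb/h.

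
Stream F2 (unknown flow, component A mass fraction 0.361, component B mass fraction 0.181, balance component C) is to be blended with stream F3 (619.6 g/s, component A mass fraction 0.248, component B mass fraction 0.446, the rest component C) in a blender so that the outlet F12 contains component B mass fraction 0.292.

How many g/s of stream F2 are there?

Let F2 be the unknown flow. Total out = 619.6 + F2.
component B balance: 276.34 + 0.181·F2 = 0.292·(619.6 + F2)
(0.181 − 0.292)·F2 = 0.292×619.6 − 276.34 = -95.418
F2 = -95.418 / -0.111 = 859.63 g/s

859.6 g/s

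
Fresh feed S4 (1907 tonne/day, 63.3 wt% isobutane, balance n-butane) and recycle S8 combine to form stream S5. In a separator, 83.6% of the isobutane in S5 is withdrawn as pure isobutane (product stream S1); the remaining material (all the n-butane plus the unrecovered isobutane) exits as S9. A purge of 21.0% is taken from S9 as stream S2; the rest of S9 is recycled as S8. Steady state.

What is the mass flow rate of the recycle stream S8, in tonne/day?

2813 tonne/day

n-butane enters only via S4 and leaves only via the purge: 1907×0.367 = 0.210×(n-butane in S9), and the separator passes all n-butane, so n-butane in S5 = n-butane in S9 = 3332.7 tonne/day.
isobutane in S5: m_A = 1907×0.633 + (1−0.210)·(1−0.836)·m_A, so m_A = 1207.1/0.8704 = 1386.8 tonne/day.
S9 = (1−0.836)×1386.8 + 3332.7 = 3560.1 tonne/day.
Recycle S8 = (1−0.210)×3560.1 = 2812.5 tonne/day.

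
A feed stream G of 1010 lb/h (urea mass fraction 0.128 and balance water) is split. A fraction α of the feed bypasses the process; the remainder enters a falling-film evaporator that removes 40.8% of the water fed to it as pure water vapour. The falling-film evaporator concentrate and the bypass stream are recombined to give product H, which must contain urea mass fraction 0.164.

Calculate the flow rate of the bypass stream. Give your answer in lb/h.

All 1010×0.128 = 129.28 lb/h of urea reaches H, so H = 129.28/0.164 = 788.29 lb/h and vapour = 221.71 lb/h.
The evaporator receives (1−α)·1010 of feed at 0.872 water and removes 0.408 of that water:
0.408×0.872×(1−α)×1010 = 221.71
(1−α) = 221.71/359.33 = 0.6170;  α = 0.3830.
Bypass flow = 0.3830×1010 = 386.83 lb/h.

386.8 lb/h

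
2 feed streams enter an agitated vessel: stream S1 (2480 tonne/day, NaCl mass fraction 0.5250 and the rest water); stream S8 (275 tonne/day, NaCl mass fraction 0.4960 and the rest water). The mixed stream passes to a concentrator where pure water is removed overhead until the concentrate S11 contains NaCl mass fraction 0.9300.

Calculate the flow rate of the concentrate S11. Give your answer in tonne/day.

1547 tonne/day

NaCl entering = 2480×0.525 + 275×0.496 = 1438.4 tonne/day.
All NaCl reports to S11, so S11 = 1438.4/0.930 = 1546.7 tonne/day.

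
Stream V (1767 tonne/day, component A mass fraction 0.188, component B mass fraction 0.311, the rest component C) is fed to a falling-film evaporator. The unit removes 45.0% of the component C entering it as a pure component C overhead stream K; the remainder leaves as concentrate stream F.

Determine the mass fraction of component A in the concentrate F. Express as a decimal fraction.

0.243

component A is not removed: 1767×0.188 = 332.2 tonne/day of component A enters F.
component C entering = 1767×0.501 = 885.27 tonne/day; overhead removed = 0.450×885.27 = 398.37 tonne/day.
Concentrate = 1767 − 398.37 = 1368.6 tonne/day.
Mass fraction = 332.2/1368.6 = 0.243.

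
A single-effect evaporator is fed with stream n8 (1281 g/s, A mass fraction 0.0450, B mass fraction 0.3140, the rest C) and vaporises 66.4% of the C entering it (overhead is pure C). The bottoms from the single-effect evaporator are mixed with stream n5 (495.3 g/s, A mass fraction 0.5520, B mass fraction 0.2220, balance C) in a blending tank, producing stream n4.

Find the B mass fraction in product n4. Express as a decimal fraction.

0.4161

Vapour removed = 0.664×0.641×1281 = 545.22 g/s; concentrate = 735.78 g/s.
B reaching the mixer = 402.23 (from concentrate) + 495.3×0.222 = 512.19 g/s.
Product flow = 735.78 + 495.3 = 1231.1 g/s; B fraction = 0.4161.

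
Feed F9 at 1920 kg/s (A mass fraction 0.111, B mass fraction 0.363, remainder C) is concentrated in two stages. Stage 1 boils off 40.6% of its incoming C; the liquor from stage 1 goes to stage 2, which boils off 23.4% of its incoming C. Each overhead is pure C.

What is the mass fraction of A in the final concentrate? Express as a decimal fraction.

0.156

C in feed = 1920×0.526 = 1009.9 kg/s.
After stage 1: C left = (1−0.406)×1009.9 = 599.89; stream total = 1510 kg/s.
After stage 2: C left = (1−0.234)×599.89 = 459.52; final concentrate = 1369.6 kg/s.
A fraction = 213.12/1369.6 = 0.156.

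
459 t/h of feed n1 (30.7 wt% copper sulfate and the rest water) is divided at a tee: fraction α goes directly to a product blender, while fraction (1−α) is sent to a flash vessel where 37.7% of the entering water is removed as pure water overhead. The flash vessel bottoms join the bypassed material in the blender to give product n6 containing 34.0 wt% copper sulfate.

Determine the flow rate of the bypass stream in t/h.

All 459×0.307 = 140.91 t/h of copper sulfate reaches n6, so n6 = 140.91/0.340 = 414.45 t/h and vapour = 44.55 t/h.
The evaporator receives (1−α)·459 of feed at 0.693 water and removes 0.377 of that water:
0.377×0.693×(1−α)×459 = 44.55
(1−α) = 44.55/119.92 = 0.3715;  α = 0.6285.
Bypass flow = 0.6285×459 = 288.48 t/h.

288.5 t/h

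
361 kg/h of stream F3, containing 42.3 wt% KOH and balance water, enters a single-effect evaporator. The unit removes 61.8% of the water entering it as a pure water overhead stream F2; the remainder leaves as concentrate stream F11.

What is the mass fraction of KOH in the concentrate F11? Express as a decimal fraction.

KOH is not removed: 361×0.423 = 152.7 kg/h of KOH enters F11.
water entering = 361×0.577 = 208.3 kg/h; overhead removed = 0.618×208.3 = 128.73 kg/h.
Concentrate = 361 − 128.73 = 232.27 kg/h.
Mass fraction = 152.7/232.27 = 0.6574.

0.6574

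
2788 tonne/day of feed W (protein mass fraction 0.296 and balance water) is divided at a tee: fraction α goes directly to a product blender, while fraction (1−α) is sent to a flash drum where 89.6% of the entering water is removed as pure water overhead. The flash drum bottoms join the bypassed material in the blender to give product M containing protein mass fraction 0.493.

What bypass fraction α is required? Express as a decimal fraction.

0.367

All 2788×0.296 = 825.25 tonne/day of protein reaches M, so M = 825.25/0.493 = 1673.9 tonne/day and vapour = 1114.1 tonne/day.
The evaporator receives (1−α)·2788 of feed at 0.704 water and removes 0.896 of that water:
0.896×0.704×(1−α)×2788 = 1114.1
(1−α) = 1114.1/1758.6 = 0.6335;  α = 0.3665.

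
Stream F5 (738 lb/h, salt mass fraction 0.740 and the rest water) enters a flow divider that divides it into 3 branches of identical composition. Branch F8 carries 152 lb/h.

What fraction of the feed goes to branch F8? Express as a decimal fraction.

Fraction to F8 = 152/738 = 0.2060.

0.206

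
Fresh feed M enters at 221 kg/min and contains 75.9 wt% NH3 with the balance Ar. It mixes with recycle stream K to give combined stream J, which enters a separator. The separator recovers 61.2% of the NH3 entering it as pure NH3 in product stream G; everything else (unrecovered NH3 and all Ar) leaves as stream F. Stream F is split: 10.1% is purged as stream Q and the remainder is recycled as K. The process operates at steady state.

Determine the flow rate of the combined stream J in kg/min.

Ar enters only via M and leaves only via the purge: 221×0.241 = 0.101×(Ar in F), and the separator passes all Ar, so Ar in J = Ar in F = 527.34 kg/min.
NH3 in J: m_A = 221×0.759 + (1−0.101)·(1−0.612)·m_A, so m_A = 167.74/0.6512 = 257.59 kg/min.
J = 257.59 + 527.34 = 784.93 kg/min.

784.9 kg/min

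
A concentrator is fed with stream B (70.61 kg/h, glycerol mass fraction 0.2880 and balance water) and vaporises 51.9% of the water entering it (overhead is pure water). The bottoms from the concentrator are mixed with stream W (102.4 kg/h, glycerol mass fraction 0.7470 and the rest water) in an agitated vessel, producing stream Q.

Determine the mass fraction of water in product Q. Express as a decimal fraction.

Vapour removed = 0.519×0.712×70.61 = 26.092 kg/h; concentrate = 44.518 kg/h.
water reaching the mixer = 24.182 (from concentrate) + 102.4×0.253 = 50.089 kg/h.
Product flow = 44.518 + 102.4 = 146.92 kg/h; water fraction = 0.3409.

0.3409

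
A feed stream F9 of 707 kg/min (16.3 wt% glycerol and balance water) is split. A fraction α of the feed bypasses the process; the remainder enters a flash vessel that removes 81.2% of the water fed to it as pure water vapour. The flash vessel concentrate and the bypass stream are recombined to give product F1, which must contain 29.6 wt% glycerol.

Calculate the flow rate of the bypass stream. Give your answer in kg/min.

All 707×0.163 = 115.24 kg/min of glycerol reaches F1, so F1 = 115.24/0.296 = 389.33 kg/min and vapour = 317.67 kg/min.
The evaporator receives (1−α)·707 of feed at 0.837 water and removes 0.812 of that water:
0.812×0.837×(1−α)×707 = 317.67
(1−α) = 317.67/480.51 = 0.6611;  α = 0.3389.
Bypass flow = 0.3389×707 = 239.59 kg/min.

239.6 kg/min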